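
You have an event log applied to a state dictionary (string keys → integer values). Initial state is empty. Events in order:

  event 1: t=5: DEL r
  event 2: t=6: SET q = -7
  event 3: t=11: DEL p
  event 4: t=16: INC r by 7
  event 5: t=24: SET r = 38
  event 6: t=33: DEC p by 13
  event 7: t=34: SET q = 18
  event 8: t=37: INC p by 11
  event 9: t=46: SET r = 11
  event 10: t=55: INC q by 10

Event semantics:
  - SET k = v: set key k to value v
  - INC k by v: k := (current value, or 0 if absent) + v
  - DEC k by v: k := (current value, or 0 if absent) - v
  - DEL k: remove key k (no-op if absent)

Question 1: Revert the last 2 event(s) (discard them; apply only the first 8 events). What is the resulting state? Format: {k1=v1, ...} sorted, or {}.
Answer: {p=-2, q=18, r=38}

Derivation:
Keep first 8 events (discard last 2):
  after event 1 (t=5: DEL r): {}
  after event 2 (t=6: SET q = -7): {q=-7}
  after event 3 (t=11: DEL p): {q=-7}
  after event 4 (t=16: INC r by 7): {q=-7, r=7}
  after event 5 (t=24: SET r = 38): {q=-7, r=38}
  after event 6 (t=33: DEC p by 13): {p=-13, q=-7, r=38}
  after event 7 (t=34: SET q = 18): {p=-13, q=18, r=38}
  after event 8 (t=37: INC p by 11): {p=-2, q=18, r=38}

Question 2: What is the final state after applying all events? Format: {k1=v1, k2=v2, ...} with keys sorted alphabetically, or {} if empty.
Answer: {p=-2, q=28, r=11}

Derivation:
  after event 1 (t=5: DEL r): {}
  after event 2 (t=6: SET q = -7): {q=-7}
  after event 3 (t=11: DEL p): {q=-7}
  after event 4 (t=16: INC r by 7): {q=-7, r=7}
  after event 5 (t=24: SET r = 38): {q=-7, r=38}
  after event 6 (t=33: DEC p by 13): {p=-13, q=-7, r=38}
  after event 7 (t=34: SET q = 18): {p=-13, q=18, r=38}
  after event 8 (t=37: INC p by 11): {p=-2, q=18, r=38}
  after event 9 (t=46: SET r = 11): {p=-2, q=18, r=11}
  after event 10 (t=55: INC q by 10): {p=-2, q=28, r=11}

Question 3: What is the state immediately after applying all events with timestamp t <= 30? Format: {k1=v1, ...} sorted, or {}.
Answer: {q=-7, r=38}

Derivation:
Apply events with t <= 30 (5 events):
  after event 1 (t=5: DEL r): {}
  after event 2 (t=6: SET q = -7): {q=-7}
  after event 3 (t=11: DEL p): {q=-7}
  after event 4 (t=16: INC r by 7): {q=-7, r=7}
  after event 5 (t=24: SET r = 38): {q=-7, r=38}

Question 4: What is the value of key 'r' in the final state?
Answer: 11

Derivation:
Track key 'r' through all 10 events:
  event 1 (t=5: DEL r): r (absent) -> (absent)
  event 2 (t=6: SET q = -7): r unchanged
  event 3 (t=11: DEL p): r unchanged
  event 4 (t=16: INC r by 7): r (absent) -> 7
  event 5 (t=24: SET r = 38): r 7 -> 38
  event 6 (t=33: DEC p by 13): r unchanged
  event 7 (t=34: SET q = 18): r unchanged
  event 8 (t=37: INC p by 11): r unchanged
  event 9 (t=46: SET r = 11): r 38 -> 11
  event 10 (t=55: INC q by 10): r unchanged
Final: r = 11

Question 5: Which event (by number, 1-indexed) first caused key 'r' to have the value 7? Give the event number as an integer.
Answer: 4

Derivation:
Looking for first event where r becomes 7:
  event 4: r (absent) -> 7  <-- first match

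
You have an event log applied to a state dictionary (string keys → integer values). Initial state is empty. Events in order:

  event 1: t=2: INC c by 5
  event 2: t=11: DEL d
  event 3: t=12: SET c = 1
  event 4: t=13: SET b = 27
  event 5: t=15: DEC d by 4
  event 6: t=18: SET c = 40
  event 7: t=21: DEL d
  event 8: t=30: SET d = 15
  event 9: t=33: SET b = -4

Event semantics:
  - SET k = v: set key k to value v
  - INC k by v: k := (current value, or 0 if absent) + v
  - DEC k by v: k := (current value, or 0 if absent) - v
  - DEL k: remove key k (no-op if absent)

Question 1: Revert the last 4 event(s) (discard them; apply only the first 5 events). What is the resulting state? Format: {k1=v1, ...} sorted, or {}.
Answer: {b=27, c=1, d=-4}

Derivation:
Keep first 5 events (discard last 4):
  after event 1 (t=2: INC c by 5): {c=5}
  after event 2 (t=11: DEL d): {c=5}
  after event 3 (t=12: SET c = 1): {c=1}
  after event 4 (t=13: SET b = 27): {b=27, c=1}
  after event 5 (t=15: DEC d by 4): {b=27, c=1, d=-4}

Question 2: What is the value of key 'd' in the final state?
Track key 'd' through all 9 events:
  event 1 (t=2: INC c by 5): d unchanged
  event 2 (t=11: DEL d): d (absent) -> (absent)
  event 3 (t=12: SET c = 1): d unchanged
  event 4 (t=13: SET b = 27): d unchanged
  event 5 (t=15: DEC d by 4): d (absent) -> -4
  event 6 (t=18: SET c = 40): d unchanged
  event 7 (t=21: DEL d): d -4 -> (absent)
  event 8 (t=30: SET d = 15): d (absent) -> 15
  event 9 (t=33: SET b = -4): d unchanged
Final: d = 15

Answer: 15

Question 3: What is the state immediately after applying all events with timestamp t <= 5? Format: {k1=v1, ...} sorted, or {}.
Apply events with t <= 5 (1 events):
  after event 1 (t=2: INC c by 5): {c=5}

Answer: {c=5}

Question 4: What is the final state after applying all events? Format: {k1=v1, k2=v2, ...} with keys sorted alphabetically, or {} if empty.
  after event 1 (t=2: INC c by 5): {c=5}
  after event 2 (t=11: DEL d): {c=5}
  after event 3 (t=12: SET c = 1): {c=1}
  after event 4 (t=13: SET b = 27): {b=27, c=1}
  after event 5 (t=15: DEC d by 4): {b=27, c=1, d=-4}
  after event 6 (t=18: SET c = 40): {b=27, c=40, d=-4}
  after event 7 (t=21: DEL d): {b=27, c=40}
  after event 8 (t=30: SET d = 15): {b=27, c=40, d=15}
  after event 9 (t=33: SET b = -4): {b=-4, c=40, d=15}

Answer: {b=-4, c=40, d=15}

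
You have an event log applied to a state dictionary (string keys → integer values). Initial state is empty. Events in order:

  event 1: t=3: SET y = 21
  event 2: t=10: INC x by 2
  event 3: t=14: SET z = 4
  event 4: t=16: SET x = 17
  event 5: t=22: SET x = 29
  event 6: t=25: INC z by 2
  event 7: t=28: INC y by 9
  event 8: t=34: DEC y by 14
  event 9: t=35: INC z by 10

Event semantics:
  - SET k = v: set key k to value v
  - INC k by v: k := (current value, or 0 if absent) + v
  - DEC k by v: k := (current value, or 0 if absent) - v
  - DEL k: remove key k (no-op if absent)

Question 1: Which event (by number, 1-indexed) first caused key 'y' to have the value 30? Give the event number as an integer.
Answer: 7

Derivation:
Looking for first event where y becomes 30:
  event 1: y = 21
  event 2: y = 21
  event 3: y = 21
  event 4: y = 21
  event 5: y = 21
  event 6: y = 21
  event 7: y 21 -> 30  <-- first match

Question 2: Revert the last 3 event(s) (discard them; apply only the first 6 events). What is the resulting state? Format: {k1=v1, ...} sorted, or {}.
Keep first 6 events (discard last 3):
  after event 1 (t=3: SET y = 21): {y=21}
  after event 2 (t=10: INC x by 2): {x=2, y=21}
  after event 3 (t=14: SET z = 4): {x=2, y=21, z=4}
  after event 4 (t=16: SET x = 17): {x=17, y=21, z=4}
  after event 5 (t=22: SET x = 29): {x=29, y=21, z=4}
  after event 6 (t=25: INC z by 2): {x=29, y=21, z=6}

Answer: {x=29, y=21, z=6}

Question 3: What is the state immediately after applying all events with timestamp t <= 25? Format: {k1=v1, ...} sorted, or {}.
Answer: {x=29, y=21, z=6}

Derivation:
Apply events with t <= 25 (6 events):
  after event 1 (t=3: SET y = 21): {y=21}
  after event 2 (t=10: INC x by 2): {x=2, y=21}
  after event 3 (t=14: SET z = 4): {x=2, y=21, z=4}
  after event 4 (t=16: SET x = 17): {x=17, y=21, z=4}
  after event 5 (t=22: SET x = 29): {x=29, y=21, z=4}
  after event 6 (t=25: INC z by 2): {x=29, y=21, z=6}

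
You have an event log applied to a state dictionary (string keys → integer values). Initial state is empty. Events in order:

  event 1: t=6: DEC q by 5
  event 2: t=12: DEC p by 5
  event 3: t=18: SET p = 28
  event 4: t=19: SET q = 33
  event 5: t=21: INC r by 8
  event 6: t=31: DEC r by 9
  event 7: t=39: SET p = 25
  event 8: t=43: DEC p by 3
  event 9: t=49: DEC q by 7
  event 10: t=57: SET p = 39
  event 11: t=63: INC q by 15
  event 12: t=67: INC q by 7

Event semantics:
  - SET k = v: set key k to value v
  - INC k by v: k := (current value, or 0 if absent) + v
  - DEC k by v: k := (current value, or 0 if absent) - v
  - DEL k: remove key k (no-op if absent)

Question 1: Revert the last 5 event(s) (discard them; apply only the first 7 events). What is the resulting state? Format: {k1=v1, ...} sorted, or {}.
Answer: {p=25, q=33, r=-1}

Derivation:
Keep first 7 events (discard last 5):
  after event 1 (t=6: DEC q by 5): {q=-5}
  after event 2 (t=12: DEC p by 5): {p=-5, q=-5}
  after event 3 (t=18: SET p = 28): {p=28, q=-5}
  after event 4 (t=19: SET q = 33): {p=28, q=33}
  after event 5 (t=21: INC r by 8): {p=28, q=33, r=8}
  after event 6 (t=31: DEC r by 9): {p=28, q=33, r=-1}
  after event 7 (t=39: SET p = 25): {p=25, q=33, r=-1}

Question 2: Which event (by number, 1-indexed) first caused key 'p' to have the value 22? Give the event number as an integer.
Looking for first event where p becomes 22:
  event 2: p = -5
  event 3: p = 28
  event 4: p = 28
  event 5: p = 28
  event 6: p = 28
  event 7: p = 25
  event 8: p 25 -> 22  <-- first match

Answer: 8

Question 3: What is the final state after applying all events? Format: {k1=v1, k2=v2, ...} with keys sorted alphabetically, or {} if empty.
Answer: {p=39, q=48, r=-1}

Derivation:
  after event 1 (t=6: DEC q by 5): {q=-5}
  after event 2 (t=12: DEC p by 5): {p=-5, q=-5}
  after event 3 (t=18: SET p = 28): {p=28, q=-5}
  after event 4 (t=19: SET q = 33): {p=28, q=33}
  after event 5 (t=21: INC r by 8): {p=28, q=33, r=8}
  after event 6 (t=31: DEC r by 9): {p=28, q=33, r=-1}
  after event 7 (t=39: SET p = 25): {p=25, q=33, r=-1}
  after event 8 (t=43: DEC p by 3): {p=22, q=33, r=-1}
  after event 9 (t=49: DEC q by 7): {p=22, q=26, r=-1}
  after event 10 (t=57: SET p = 39): {p=39, q=26, r=-1}
  after event 11 (t=63: INC q by 15): {p=39, q=41, r=-1}
  after event 12 (t=67: INC q by 7): {p=39, q=48, r=-1}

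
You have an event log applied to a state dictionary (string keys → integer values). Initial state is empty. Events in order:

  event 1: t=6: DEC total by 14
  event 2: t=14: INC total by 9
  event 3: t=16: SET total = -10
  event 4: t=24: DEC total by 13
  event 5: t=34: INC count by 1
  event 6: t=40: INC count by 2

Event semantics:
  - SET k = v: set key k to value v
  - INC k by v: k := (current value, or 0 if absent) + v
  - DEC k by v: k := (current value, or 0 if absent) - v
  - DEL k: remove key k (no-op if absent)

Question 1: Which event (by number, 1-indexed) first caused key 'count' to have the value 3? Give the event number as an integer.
Answer: 6

Derivation:
Looking for first event where count becomes 3:
  event 5: count = 1
  event 6: count 1 -> 3  <-- first match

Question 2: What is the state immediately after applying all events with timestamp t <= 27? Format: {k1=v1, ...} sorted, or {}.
Answer: {total=-23}

Derivation:
Apply events with t <= 27 (4 events):
  after event 1 (t=6: DEC total by 14): {total=-14}
  after event 2 (t=14: INC total by 9): {total=-5}
  after event 3 (t=16: SET total = -10): {total=-10}
  after event 4 (t=24: DEC total by 13): {total=-23}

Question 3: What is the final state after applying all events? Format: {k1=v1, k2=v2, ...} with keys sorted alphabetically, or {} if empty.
Answer: {count=3, total=-23}

Derivation:
  after event 1 (t=6: DEC total by 14): {total=-14}
  after event 2 (t=14: INC total by 9): {total=-5}
  after event 3 (t=16: SET total = -10): {total=-10}
  after event 4 (t=24: DEC total by 13): {total=-23}
  after event 5 (t=34: INC count by 1): {count=1, total=-23}
  after event 6 (t=40: INC count by 2): {count=3, total=-23}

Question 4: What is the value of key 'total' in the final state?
Track key 'total' through all 6 events:
  event 1 (t=6: DEC total by 14): total (absent) -> -14
  event 2 (t=14: INC total by 9): total -14 -> -5
  event 3 (t=16: SET total = -10): total -5 -> -10
  event 4 (t=24: DEC total by 13): total -10 -> -23
  event 5 (t=34: INC count by 1): total unchanged
  event 6 (t=40: INC count by 2): total unchanged
Final: total = -23

Answer: -23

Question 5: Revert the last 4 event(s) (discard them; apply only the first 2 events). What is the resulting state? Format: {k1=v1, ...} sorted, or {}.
Keep first 2 events (discard last 4):
  after event 1 (t=6: DEC total by 14): {total=-14}
  after event 2 (t=14: INC total by 9): {total=-5}

Answer: {total=-5}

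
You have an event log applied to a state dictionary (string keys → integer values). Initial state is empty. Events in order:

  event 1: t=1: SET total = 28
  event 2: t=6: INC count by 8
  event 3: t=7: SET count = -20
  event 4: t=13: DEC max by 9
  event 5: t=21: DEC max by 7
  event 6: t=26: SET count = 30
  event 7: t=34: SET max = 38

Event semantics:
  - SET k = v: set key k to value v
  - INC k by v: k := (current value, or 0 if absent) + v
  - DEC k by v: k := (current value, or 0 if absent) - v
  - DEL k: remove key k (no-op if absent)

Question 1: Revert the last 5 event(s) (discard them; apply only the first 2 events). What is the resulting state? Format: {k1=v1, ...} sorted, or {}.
Answer: {count=8, total=28}

Derivation:
Keep first 2 events (discard last 5):
  after event 1 (t=1: SET total = 28): {total=28}
  after event 2 (t=6: INC count by 8): {count=8, total=28}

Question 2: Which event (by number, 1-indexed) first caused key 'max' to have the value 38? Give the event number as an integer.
Looking for first event where max becomes 38:
  event 4: max = -9
  event 5: max = -16
  event 6: max = -16
  event 7: max -16 -> 38  <-- first match

Answer: 7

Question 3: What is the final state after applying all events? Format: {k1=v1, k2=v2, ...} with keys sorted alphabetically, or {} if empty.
  after event 1 (t=1: SET total = 28): {total=28}
  after event 2 (t=6: INC count by 8): {count=8, total=28}
  after event 3 (t=7: SET count = -20): {count=-20, total=28}
  after event 4 (t=13: DEC max by 9): {count=-20, max=-9, total=28}
  after event 5 (t=21: DEC max by 7): {count=-20, max=-16, total=28}
  after event 6 (t=26: SET count = 30): {count=30, max=-16, total=28}
  after event 7 (t=34: SET max = 38): {count=30, max=38, total=28}

Answer: {count=30, max=38, total=28}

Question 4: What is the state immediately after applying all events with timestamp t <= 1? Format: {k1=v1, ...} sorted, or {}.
Answer: {total=28}

Derivation:
Apply events with t <= 1 (1 events):
  after event 1 (t=1: SET total = 28): {total=28}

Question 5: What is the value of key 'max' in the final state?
Track key 'max' through all 7 events:
  event 1 (t=1: SET total = 28): max unchanged
  event 2 (t=6: INC count by 8): max unchanged
  event 3 (t=7: SET count = -20): max unchanged
  event 4 (t=13: DEC max by 9): max (absent) -> -9
  event 5 (t=21: DEC max by 7): max -9 -> -16
  event 6 (t=26: SET count = 30): max unchanged
  event 7 (t=34: SET max = 38): max -16 -> 38
Final: max = 38

Answer: 38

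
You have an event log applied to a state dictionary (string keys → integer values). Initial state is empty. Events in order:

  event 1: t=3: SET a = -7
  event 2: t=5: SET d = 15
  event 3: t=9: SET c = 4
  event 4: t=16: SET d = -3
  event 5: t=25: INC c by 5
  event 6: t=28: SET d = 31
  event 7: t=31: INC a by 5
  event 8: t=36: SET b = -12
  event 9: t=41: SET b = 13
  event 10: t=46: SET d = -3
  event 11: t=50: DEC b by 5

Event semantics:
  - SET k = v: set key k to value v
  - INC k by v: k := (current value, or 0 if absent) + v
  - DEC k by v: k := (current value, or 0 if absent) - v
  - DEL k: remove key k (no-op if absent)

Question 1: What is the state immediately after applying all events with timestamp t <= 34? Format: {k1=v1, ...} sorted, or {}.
Apply events with t <= 34 (7 events):
  after event 1 (t=3: SET a = -7): {a=-7}
  after event 2 (t=5: SET d = 15): {a=-7, d=15}
  after event 3 (t=9: SET c = 4): {a=-7, c=4, d=15}
  after event 4 (t=16: SET d = -3): {a=-7, c=4, d=-3}
  after event 5 (t=25: INC c by 5): {a=-7, c=9, d=-3}
  after event 6 (t=28: SET d = 31): {a=-7, c=9, d=31}
  after event 7 (t=31: INC a by 5): {a=-2, c=9, d=31}

Answer: {a=-2, c=9, d=31}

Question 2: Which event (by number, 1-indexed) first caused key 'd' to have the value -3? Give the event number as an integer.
Looking for first event where d becomes -3:
  event 2: d = 15
  event 3: d = 15
  event 4: d 15 -> -3  <-- first match

Answer: 4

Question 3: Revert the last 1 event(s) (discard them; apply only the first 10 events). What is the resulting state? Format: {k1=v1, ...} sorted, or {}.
Keep first 10 events (discard last 1):
  after event 1 (t=3: SET a = -7): {a=-7}
  after event 2 (t=5: SET d = 15): {a=-7, d=15}
  after event 3 (t=9: SET c = 4): {a=-7, c=4, d=15}
  after event 4 (t=16: SET d = -3): {a=-7, c=4, d=-3}
  after event 5 (t=25: INC c by 5): {a=-7, c=9, d=-3}
  after event 6 (t=28: SET d = 31): {a=-7, c=9, d=31}
  after event 7 (t=31: INC a by 5): {a=-2, c=9, d=31}
  after event 8 (t=36: SET b = -12): {a=-2, b=-12, c=9, d=31}
  after event 9 (t=41: SET b = 13): {a=-2, b=13, c=9, d=31}
  after event 10 (t=46: SET d = -3): {a=-2, b=13, c=9, d=-3}

Answer: {a=-2, b=13, c=9, d=-3}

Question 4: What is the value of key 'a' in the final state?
Answer: -2

Derivation:
Track key 'a' through all 11 events:
  event 1 (t=3: SET a = -7): a (absent) -> -7
  event 2 (t=5: SET d = 15): a unchanged
  event 3 (t=9: SET c = 4): a unchanged
  event 4 (t=16: SET d = -3): a unchanged
  event 5 (t=25: INC c by 5): a unchanged
  event 6 (t=28: SET d = 31): a unchanged
  event 7 (t=31: INC a by 5): a -7 -> -2
  event 8 (t=36: SET b = -12): a unchanged
  event 9 (t=41: SET b = 13): a unchanged
  event 10 (t=46: SET d = -3): a unchanged
  event 11 (t=50: DEC b by 5): a unchanged
Final: a = -2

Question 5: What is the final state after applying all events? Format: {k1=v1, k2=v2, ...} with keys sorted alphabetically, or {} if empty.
Answer: {a=-2, b=8, c=9, d=-3}

Derivation:
  after event 1 (t=3: SET a = -7): {a=-7}
  after event 2 (t=5: SET d = 15): {a=-7, d=15}
  after event 3 (t=9: SET c = 4): {a=-7, c=4, d=15}
  after event 4 (t=16: SET d = -3): {a=-7, c=4, d=-3}
  after event 5 (t=25: INC c by 5): {a=-7, c=9, d=-3}
  after event 6 (t=28: SET d = 31): {a=-7, c=9, d=31}
  after event 7 (t=31: INC a by 5): {a=-2, c=9, d=31}
  after event 8 (t=36: SET b = -12): {a=-2, b=-12, c=9, d=31}
  after event 9 (t=41: SET b = 13): {a=-2, b=13, c=9, d=31}
  after event 10 (t=46: SET d = -3): {a=-2, b=13, c=9, d=-3}
  after event 11 (t=50: DEC b by 5): {a=-2, b=8, c=9, d=-3}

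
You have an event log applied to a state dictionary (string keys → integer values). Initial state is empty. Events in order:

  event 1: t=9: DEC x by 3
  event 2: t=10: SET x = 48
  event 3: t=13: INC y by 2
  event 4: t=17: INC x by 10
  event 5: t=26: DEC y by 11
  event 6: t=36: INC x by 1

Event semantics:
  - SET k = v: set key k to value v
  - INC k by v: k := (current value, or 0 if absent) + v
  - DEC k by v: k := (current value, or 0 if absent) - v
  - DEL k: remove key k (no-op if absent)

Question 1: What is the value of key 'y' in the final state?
Answer: -9

Derivation:
Track key 'y' through all 6 events:
  event 1 (t=9: DEC x by 3): y unchanged
  event 2 (t=10: SET x = 48): y unchanged
  event 3 (t=13: INC y by 2): y (absent) -> 2
  event 4 (t=17: INC x by 10): y unchanged
  event 5 (t=26: DEC y by 11): y 2 -> -9
  event 6 (t=36: INC x by 1): y unchanged
Final: y = -9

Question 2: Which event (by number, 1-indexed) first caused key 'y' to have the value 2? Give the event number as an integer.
Answer: 3

Derivation:
Looking for first event where y becomes 2:
  event 3: y (absent) -> 2  <-- first match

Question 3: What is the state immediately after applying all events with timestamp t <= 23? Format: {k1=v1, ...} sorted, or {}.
Apply events with t <= 23 (4 events):
  after event 1 (t=9: DEC x by 3): {x=-3}
  after event 2 (t=10: SET x = 48): {x=48}
  after event 3 (t=13: INC y by 2): {x=48, y=2}
  after event 4 (t=17: INC x by 10): {x=58, y=2}

Answer: {x=58, y=2}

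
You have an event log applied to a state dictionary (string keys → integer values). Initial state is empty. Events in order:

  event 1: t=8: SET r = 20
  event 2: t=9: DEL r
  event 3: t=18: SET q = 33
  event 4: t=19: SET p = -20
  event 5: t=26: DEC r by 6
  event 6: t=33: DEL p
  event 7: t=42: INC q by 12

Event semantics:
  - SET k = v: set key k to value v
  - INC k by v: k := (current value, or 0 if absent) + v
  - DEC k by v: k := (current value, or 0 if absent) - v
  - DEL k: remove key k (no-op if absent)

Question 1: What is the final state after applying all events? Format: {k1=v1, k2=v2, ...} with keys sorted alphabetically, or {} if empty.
  after event 1 (t=8: SET r = 20): {r=20}
  after event 2 (t=9: DEL r): {}
  after event 3 (t=18: SET q = 33): {q=33}
  after event 4 (t=19: SET p = -20): {p=-20, q=33}
  after event 5 (t=26: DEC r by 6): {p=-20, q=33, r=-6}
  after event 6 (t=33: DEL p): {q=33, r=-6}
  after event 7 (t=42: INC q by 12): {q=45, r=-6}

Answer: {q=45, r=-6}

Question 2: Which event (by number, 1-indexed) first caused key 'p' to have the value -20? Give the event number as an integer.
Looking for first event where p becomes -20:
  event 4: p (absent) -> -20  <-- first match

Answer: 4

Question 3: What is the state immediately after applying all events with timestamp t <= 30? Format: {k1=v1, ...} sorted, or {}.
Apply events with t <= 30 (5 events):
  after event 1 (t=8: SET r = 20): {r=20}
  after event 2 (t=9: DEL r): {}
  after event 3 (t=18: SET q = 33): {q=33}
  after event 4 (t=19: SET p = -20): {p=-20, q=33}
  after event 5 (t=26: DEC r by 6): {p=-20, q=33, r=-6}

Answer: {p=-20, q=33, r=-6}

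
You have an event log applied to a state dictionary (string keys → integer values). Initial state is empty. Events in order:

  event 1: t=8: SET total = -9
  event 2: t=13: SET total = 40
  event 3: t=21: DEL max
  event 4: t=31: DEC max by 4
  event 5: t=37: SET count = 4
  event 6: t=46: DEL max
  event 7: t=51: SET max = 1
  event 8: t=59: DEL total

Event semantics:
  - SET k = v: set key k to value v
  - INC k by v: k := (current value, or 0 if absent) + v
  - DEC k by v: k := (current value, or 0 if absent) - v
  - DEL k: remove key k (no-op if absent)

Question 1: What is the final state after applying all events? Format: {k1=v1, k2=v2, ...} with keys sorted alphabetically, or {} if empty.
  after event 1 (t=8: SET total = -9): {total=-9}
  after event 2 (t=13: SET total = 40): {total=40}
  after event 3 (t=21: DEL max): {total=40}
  after event 4 (t=31: DEC max by 4): {max=-4, total=40}
  after event 5 (t=37: SET count = 4): {count=4, max=-4, total=40}
  after event 6 (t=46: DEL max): {count=4, total=40}
  after event 7 (t=51: SET max = 1): {count=4, max=1, total=40}
  after event 8 (t=59: DEL total): {count=4, max=1}

Answer: {count=4, max=1}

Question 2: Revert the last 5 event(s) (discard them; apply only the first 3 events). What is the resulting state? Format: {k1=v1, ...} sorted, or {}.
Answer: {total=40}

Derivation:
Keep first 3 events (discard last 5):
  after event 1 (t=8: SET total = -9): {total=-9}
  after event 2 (t=13: SET total = 40): {total=40}
  after event 3 (t=21: DEL max): {total=40}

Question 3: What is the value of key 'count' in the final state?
Answer: 4

Derivation:
Track key 'count' through all 8 events:
  event 1 (t=8: SET total = -9): count unchanged
  event 2 (t=13: SET total = 40): count unchanged
  event 3 (t=21: DEL max): count unchanged
  event 4 (t=31: DEC max by 4): count unchanged
  event 5 (t=37: SET count = 4): count (absent) -> 4
  event 6 (t=46: DEL max): count unchanged
  event 7 (t=51: SET max = 1): count unchanged
  event 8 (t=59: DEL total): count unchanged
Final: count = 4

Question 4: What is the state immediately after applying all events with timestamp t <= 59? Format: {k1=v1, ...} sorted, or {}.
Apply events with t <= 59 (8 events):
  after event 1 (t=8: SET total = -9): {total=-9}
  after event 2 (t=13: SET total = 40): {total=40}
  after event 3 (t=21: DEL max): {total=40}
  after event 4 (t=31: DEC max by 4): {max=-4, total=40}
  after event 5 (t=37: SET count = 4): {count=4, max=-4, total=40}
  after event 6 (t=46: DEL max): {count=4, total=40}
  after event 7 (t=51: SET max = 1): {count=4, max=1, total=40}
  after event 8 (t=59: DEL total): {count=4, max=1}

Answer: {count=4, max=1}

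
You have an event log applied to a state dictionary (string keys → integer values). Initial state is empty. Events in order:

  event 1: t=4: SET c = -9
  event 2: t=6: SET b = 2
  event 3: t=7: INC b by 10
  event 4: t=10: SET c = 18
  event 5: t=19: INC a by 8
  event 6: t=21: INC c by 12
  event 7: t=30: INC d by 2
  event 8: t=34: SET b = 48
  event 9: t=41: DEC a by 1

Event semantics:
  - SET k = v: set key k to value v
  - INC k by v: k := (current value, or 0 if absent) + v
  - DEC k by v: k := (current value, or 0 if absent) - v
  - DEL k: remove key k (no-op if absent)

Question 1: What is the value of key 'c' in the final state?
Answer: 30

Derivation:
Track key 'c' through all 9 events:
  event 1 (t=4: SET c = -9): c (absent) -> -9
  event 2 (t=6: SET b = 2): c unchanged
  event 3 (t=7: INC b by 10): c unchanged
  event 4 (t=10: SET c = 18): c -9 -> 18
  event 5 (t=19: INC a by 8): c unchanged
  event 6 (t=21: INC c by 12): c 18 -> 30
  event 7 (t=30: INC d by 2): c unchanged
  event 8 (t=34: SET b = 48): c unchanged
  event 9 (t=41: DEC a by 1): c unchanged
Final: c = 30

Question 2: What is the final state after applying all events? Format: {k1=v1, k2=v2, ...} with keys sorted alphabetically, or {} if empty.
Answer: {a=7, b=48, c=30, d=2}

Derivation:
  after event 1 (t=4: SET c = -9): {c=-9}
  after event 2 (t=6: SET b = 2): {b=2, c=-9}
  after event 3 (t=7: INC b by 10): {b=12, c=-9}
  after event 4 (t=10: SET c = 18): {b=12, c=18}
  after event 5 (t=19: INC a by 8): {a=8, b=12, c=18}
  after event 6 (t=21: INC c by 12): {a=8, b=12, c=30}
  after event 7 (t=30: INC d by 2): {a=8, b=12, c=30, d=2}
  after event 8 (t=34: SET b = 48): {a=8, b=48, c=30, d=2}
  after event 9 (t=41: DEC a by 1): {a=7, b=48, c=30, d=2}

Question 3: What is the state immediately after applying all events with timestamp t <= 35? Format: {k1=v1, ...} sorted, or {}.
Answer: {a=8, b=48, c=30, d=2}

Derivation:
Apply events with t <= 35 (8 events):
  after event 1 (t=4: SET c = -9): {c=-9}
  after event 2 (t=6: SET b = 2): {b=2, c=-9}
  after event 3 (t=7: INC b by 10): {b=12, c=-9}
  after event 4 (t=10: SET c = 18): {b=12, c=18}
  after event 5 (t=19: INC a by 8): {a=8, b=12, c=18}
  after event 6 (t=21: INC c by 12): {a=8, b=12, c=30}
  after event 7 (t=30: INC d by 2): {a=8, b=12, c=30, d=2}
  after event 8 (t=34: SET b = 48): {a=8, b=48, c=30, d=2}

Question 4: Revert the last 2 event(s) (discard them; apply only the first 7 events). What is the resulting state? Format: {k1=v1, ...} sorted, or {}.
Keep first 7 events (discard last 2):
  after event 1 (t=4: SET c = -9): {c=-9}
  after event 2 (t=6: SET b = 2): {b=2, c=-9}
  after event 3 (t=7: INC b by 10): {b=12, c=-9}
  after event 4 (t=10: SET c = 18): {b=12, c=18}
  after event 5 (t=19: INC a by 8): {a=8, b=12, c=18}
  after event 6 (t=21: INC c by 12): {a=8, b=12, c=30}
  after event 7 (t=30: INC d by 2): {a=8, b=12, c=30, d=2}

Answer: {a=8, b=12, c=30, d=2}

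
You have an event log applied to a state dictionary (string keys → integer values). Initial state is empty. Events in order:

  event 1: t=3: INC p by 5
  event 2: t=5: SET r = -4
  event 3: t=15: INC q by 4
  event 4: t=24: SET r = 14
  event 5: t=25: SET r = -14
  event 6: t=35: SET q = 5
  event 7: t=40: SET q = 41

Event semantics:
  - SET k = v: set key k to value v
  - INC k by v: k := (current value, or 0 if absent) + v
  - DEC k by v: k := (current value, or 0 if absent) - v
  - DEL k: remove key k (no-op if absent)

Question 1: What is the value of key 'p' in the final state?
Answer: 5

Derivation:
Track key 'p' through all 7 events:
  event 1 (t=3: INC p by 5): p (absent) -> 5
  event 2 (t=5: SET r = -4): p unchanged
  event 3 (t=15: INC q by 4): p unchanged
  event 4 (t=24: SET r = 14): p unchanged
  event 5 (t=25: SET r = -14): p unchanged
  event 6 (t=35: SET q = 5): p unchanged
  event 7 (t=40: SET q = 41): p unchanged
Final: p = 5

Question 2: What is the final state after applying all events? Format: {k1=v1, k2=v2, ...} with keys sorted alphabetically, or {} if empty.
Answer: {p=5, q=41, r=-14}

Derivation:
  after event 1 (t=3: INC p by 5): {p=5}
  after event 2 (t=5: SET r = -4): {p=5, r=-4}
  after event 3 (t=15: INC q by 4): {p=5, q=4, r=-4}
  after event 4 (t=24: SET r = 14): {p=5, q=4, r=14}
  after event 5 (t=25: SET r = -14): {p=5, q=4, r=-14}
  after event 6 (t=35: SET q = 5): {p=5, q=5, r=-14}
  after event 7 (t=40: SET q = 41): {p=5, q=41, r=-14}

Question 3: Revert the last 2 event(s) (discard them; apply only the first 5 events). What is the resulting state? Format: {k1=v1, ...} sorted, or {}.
Keep first 5 events (discard last 2):
  after event 1 (t=3: INC p by 5): {p=5}
  after event 2 (t=5: SET r = -4): {p=5, r=-4}
  after event 3 (t=15: INC q by 4): {p=5, q=4, r=-4}
  after event 4 (t=24: SET r = 14): {p=5, q=4, r=14}
  after event 5 (t=25: SET r = -14): {p=5, q=4, r=-14}

Answer: {p=5, q=4, r=-14}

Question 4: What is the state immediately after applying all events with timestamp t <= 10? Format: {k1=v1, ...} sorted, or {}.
Answer: {p=5, r=-4}

Derivation:
Apply events with t <= 10 (2 events):
  after event 1 (t=3: INC p by 5): {p=5}
  after event 2 (t=5: SET r = -4): {p=5, r=-4}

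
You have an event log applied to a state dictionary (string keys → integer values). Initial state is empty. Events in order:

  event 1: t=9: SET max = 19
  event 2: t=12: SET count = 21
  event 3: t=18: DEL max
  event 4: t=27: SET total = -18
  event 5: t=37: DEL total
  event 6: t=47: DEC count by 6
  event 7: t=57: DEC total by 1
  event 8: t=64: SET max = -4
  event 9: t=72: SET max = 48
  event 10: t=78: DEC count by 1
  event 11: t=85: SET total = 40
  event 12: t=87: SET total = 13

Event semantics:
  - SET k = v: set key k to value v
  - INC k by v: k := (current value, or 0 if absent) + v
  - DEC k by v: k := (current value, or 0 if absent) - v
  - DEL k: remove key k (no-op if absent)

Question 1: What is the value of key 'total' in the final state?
Answer: 13

Derivation:
Track key 'total' through all 12 events:
  event 1 (t=9: SET max = 19): total unchanged
  event 2 (t=12: SET count = 21): total unchanged
  event 3 (t=18: DEL max): total unchanged
  event 4 (t=27: SET total = -18): total (absent) -> -18
  event 5 (t=37: DEL total): total -18 -> (absent)
  event 6 (t=47: DEC count by 6): total unchanged
  event 7 (t=57: DEC total by 1): total (absent) -> -1
  event 8 (t=64: SET max = -4): total unchanged
  event 9 (t=72: SET max = 48): total unchanged
  event 10 (t=78: DEC count by 1): total unchanged
  event 11 (t=85: SET total = 40): total -1 -> 40
  event 12 (t=87: SET total = 13): total 40 -> 13
Final: total = 13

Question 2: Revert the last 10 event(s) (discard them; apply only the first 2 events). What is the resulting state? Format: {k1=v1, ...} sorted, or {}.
Answer: {count=21, max=19}

Derivation:
Keep first 2 events (discard last 10):
  after event 1 (t=9: SET max = 19): {max=19}
  after event 2 (t=12: SET count = 21): {count=21, max=19}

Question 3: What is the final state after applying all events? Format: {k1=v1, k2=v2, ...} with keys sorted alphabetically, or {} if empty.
Answer: {count=14, max=48, total=13}

Derivation:
  after event 1 (t=9: SET max = 19): {max=19}
  after event 2 (t=12: SET count = 21): {count=21, max=19}
  after event 3 (t=18: DEL max): {count=21}
  after event 4 (t=27: SET total = -18): {count=21, total=-18}
  after event 5 (t=37: DEL total): {count=21}
  after event 6 (t=47: DEC count by 6): {count=15}
  after event 7 (t=57: DEC total by 1): {count=15, total=-1}
  after event 8 (t=64: SET max = -4): {count=15, max=-4, total=-1}
  after event 9 (t=72: SET max = 48): {count=15, max=48, total=-1}
  after event 10 (t=78: DEC count by 1): {count=14, max=48, total=-1}
  after event 11 (t=85: SET total = 40): {count=14, max=48, total=40}
  after event 12 (t=87: SET total = 13): {count=14, max=48, total=13}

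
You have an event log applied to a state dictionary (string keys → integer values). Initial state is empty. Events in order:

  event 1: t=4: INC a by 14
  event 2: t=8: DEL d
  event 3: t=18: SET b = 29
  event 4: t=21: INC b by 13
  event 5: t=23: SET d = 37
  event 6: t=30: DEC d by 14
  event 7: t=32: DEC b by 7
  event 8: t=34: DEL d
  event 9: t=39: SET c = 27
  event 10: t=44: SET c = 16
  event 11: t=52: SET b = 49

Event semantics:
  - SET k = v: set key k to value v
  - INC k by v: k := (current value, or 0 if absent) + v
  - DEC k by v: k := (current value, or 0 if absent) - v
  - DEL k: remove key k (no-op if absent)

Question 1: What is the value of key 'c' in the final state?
Answer: 16

Derivation:
Track key 'c' through all 11 events:
  event 1 (t=4: INC a by 14): c unchanged
  event 2 (t=8: DEL d): c unchanged
  event 3 (t=18: SET b = 29): c unchanged
  event 4 (t=21: INC b by 13): c unchanged
  event 5 (t=23: SET d = 37): c unchanged
  event 6 (t=30: DEC d by 14): c unchanged
  event 7 (t=32: DEC b by 7): c unchanged
  event 8 (t=34: DEL d): c unchanged
  event 9 (t=39: SET c = 27): c (absent) -> 27
  event 10 (t=44: SET c = 16): c 27 -> 16
  event 11 (t=52: SET b = 49): c unchanged
Final: c = 16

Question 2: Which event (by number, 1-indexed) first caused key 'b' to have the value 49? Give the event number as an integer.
Looking for first event where b becomes 49:
  event 3: b = 29
  event 4: b = 42
  event 5: b = 42
  event 6: b = 42
  event 7: b = 35
  event 8: b = 35
  event 9: b = 35
  event 10: b = 35
  event 11: b 35 -> 49  <-- first match

Answer: 11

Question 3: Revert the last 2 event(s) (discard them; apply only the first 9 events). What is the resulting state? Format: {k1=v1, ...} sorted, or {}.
Answer: {a=14, b=35, c=27}

Derivation:
Keep first 9 events (discard last 2):
  after event 1 (t=4: INC a by 14): {a=14}
  after event 2 (t=8: DEL d): {a=14}
  after event 3 (t=18: SET b = 29): {a=14, b=29}
  after event 4 (t=21: INC b by 13): {a=14, b=42}
  after event 5 (t=23: SET d = 37): {a=14, b=42, d=37}
  after event 6 (t=30: DEC d by 14): {a=14, b=42, d=23}
  after event 7 (t=32: DEC b by 7): {a=14, b=35, d=23}
  after event 8 (t=34: DEL d): {a=14, b=35}
  after event 9 (t=39: SET c = 27): {a=14, b=35, c=27}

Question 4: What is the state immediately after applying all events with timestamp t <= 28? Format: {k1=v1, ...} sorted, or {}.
Apply events with t <= 28 (5 events):
  after event 1 (t=4: INC a by 14): {a=14}
  after event 2 (t=8: DEL d): {a=14}
  after event 3 (t=18: SET b = 29): {a=14, b=29}
  after event 4 (t=21: INC b by 13): {a=14, b=42}
  after event 5 (t=23: SET d = 37): {a=14, b=42, d=37}

Answer: {a=14, b=42, d=37}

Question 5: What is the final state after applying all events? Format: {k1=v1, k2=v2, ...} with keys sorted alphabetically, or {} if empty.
Answer: {a=14, b=49, c=16}

Derivation:
  after event 1 (t=4: INC a by 14): {a=14}
  after event 2 (t=8: DEL d): {a=14}
  after event 3 (t=18: SET b = 29): {a=14, b=29}
  after event 4 (t=21: INC b by 13): {a=14, b=42}
  after event 5 (t=23: SET d = 37): {a=14, b=42, d=37}
  after event 6 (t=30: DEC d by 14): {a=14, b=42, d=23}
  after event 7 (t=32: DEC b by 7): {a=14, b=35, d=23}
  after event 8 (t=34: DEL d): {a=14, b=35}
  after event 9 (t=39: SET c = 27): {a=14, b=35, c=27}
  after event 10 (t=44: SET c = 16): {a=14, b=35, c=16}
  after event 11 (t=52: SET b = 49): {a=14, b=49, c=16}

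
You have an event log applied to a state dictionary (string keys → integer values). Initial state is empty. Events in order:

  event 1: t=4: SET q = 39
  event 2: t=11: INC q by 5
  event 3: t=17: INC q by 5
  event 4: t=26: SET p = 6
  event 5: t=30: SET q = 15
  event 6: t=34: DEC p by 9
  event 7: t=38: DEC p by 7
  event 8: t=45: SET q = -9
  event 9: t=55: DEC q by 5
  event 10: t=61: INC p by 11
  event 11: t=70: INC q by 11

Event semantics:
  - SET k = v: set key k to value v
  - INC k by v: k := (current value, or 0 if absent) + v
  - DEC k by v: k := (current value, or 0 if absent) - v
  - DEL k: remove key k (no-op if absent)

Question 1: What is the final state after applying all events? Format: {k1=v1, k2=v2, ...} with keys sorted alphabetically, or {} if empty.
Answer: {p=1, q=-3}

Derivation:
  after event 1 (t=4: SET q = 39): {q=39}
  after event 2 (t=11: INC q by 5): {q=44}
  after event 3 (t=17: INC q by 5): {q=49}
  after event 4 (t=26: SET p = 6): {p=6, q=49}
  after event 5 (t=30: SET q = 15): {p=6, q=15}
  after event 6 (t=34: DEC p by 9): {p=-3, q=15}
  after event 7 (t=38: DEC p by 7): {p=-10, q=15}
  after event 8 (t=45: SET q = -9): {p=-10, q=-9}
  after event 9 (t=55: DEC q by 5): {p=-10, q=-14}
  after event 10 (t=61: INC p by 11): {p=1, q=-14}
  after event 11 (t=70: INC q by 11): {p=1, q=-3}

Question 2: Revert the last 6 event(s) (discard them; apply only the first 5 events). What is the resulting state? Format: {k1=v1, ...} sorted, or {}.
Keep first 5 events (discard last 6):
  after event 1 (t=4: SET q = 39): {q=39}
  after event 2 (t=11: INC q by 5): {q=44}
  after event 3 (t=17: INC q by 5): {q=49}
  after event 4 (t=26: SET p = 6): {p=6, q=49}
  after event 5 (t=30: SET q = 15): {p=6, q=15}

Answer: {p=6, q=15}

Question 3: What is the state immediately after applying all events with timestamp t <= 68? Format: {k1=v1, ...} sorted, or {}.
Apply events with t <= 68 (10 events):
  after event 1 (t=4: SET q = 39): {q=39}
  after event 2 (t=11: INC q by 5): {q=44}
  after event 3 (t=17: INC q by 5): {q=49}
  after event 4 (t=26: SET p = 6): {p=6, q=49}
  after event 5 (t=30: SET q = 15): {p=6, q=15}
  after event 6 (t=34: DEC p by 9): {p=-3, q=15}
  after event 7 (t=38: DEC p by 7): {p=-10, q=15}
  after event 8 (t=45: SET q = -9): {p=-10, q=-9}
  after event 9 (t=55: DEC q by 5): {p=-10, q=-14}
  after event 10 (t=61: INC p by 11): {p=1, q=-14}

Answer: {p=1, q=-14}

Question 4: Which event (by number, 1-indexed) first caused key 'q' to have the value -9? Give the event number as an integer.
Answer: 8

Derivation:
Looking for first event where q becomes -9:
  event 1: q = 39
  event 2: q = 44
  event 3: q = 49
  event 4: q = 49
  event 5: q = 15
  event 6: q = 15
  event 7: q = 15
  event 8: q 15 -> -9  <-- first match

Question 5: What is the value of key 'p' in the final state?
Answer: 1

Derivation:
Track key 'p' through all 11 events:
  event 1 (t=4: SET q = 39): p unchanged
  event 2 (t=11: INC q by 5): p unchanged
  event 3 (t=17: INC q by 5): p unchanged
  event 4 (t=26: SET p = 6): p (absent) -> 6
  event 5 (t=30: SET q = 15): p unchanged
  event 6 (t=34: DEC p by 9): p 6 -> -3
  event 7 (t=38: DEC p by 7): p -3 -> -10
  event 8 (t=45: SET q = -9): p unchanged
  event 9 (t=55: DEC q by 5): p unchanged
  event 10 (t=61: INC p by 11): p -10 -> 1
  event 11 (t=70: INC q by 11): p unchanged
Final: p = 1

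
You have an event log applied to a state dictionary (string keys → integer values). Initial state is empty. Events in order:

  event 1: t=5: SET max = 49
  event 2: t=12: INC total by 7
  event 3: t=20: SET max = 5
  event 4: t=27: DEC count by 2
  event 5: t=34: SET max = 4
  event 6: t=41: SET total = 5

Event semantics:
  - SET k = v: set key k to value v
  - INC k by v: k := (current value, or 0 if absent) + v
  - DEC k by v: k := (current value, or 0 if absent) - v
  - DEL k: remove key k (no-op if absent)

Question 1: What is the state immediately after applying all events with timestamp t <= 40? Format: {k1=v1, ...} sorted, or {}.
Apply events with t <= 40 (5 events):
  after event 1 (t=5: SET max = 49): {max=49}
  after event 2 (t=12: INC total by 7): {max=49, total=7}
  after event 3 (t=20: SET max = 5): {max=5, total=7}
  after event 4 (t=27: DEC count by 2): {count=-2, max=5, total=7}
  after event 5 (t=34: SET max = 4): {count=-2, max=4, total=7}

Answer: {count=-2, max=4, total=7}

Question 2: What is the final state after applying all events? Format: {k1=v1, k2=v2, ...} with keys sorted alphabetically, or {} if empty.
  after event 1 (t=5: SET max = 49): {max=49}
  after event 2 (t=12: INC total by 7): {max=49, total=7}
  after event 3 (t=20: SET max = 5): {max=5, total=7}
  after event 4 (t=27: DEC count by 2): {count=-2, max=5, total=7}
  after event 5 (t=34: SET max = 4): {count=-2, max=4, total=7}
  after event 6 (t=41: SET total = 5): {count=-2, max=4, total=5}

Answer: {count=-2, max=4, total=5}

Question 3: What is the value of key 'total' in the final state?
Answer: 5

Derivation:
Track key 'total' through all 6 events:
  event 1 (t=5: SET max = 49): total unchanged
  event 2 (t=12: INC total by 7): total (absent) -> 7
  event 3 (t=20: SET max = 5): total unchanged
  event 4 (t=27: DEC count by 2): total unchanged
  event 5 (t=34: SET max = 4): total unchanged
  event 6 (t=41: SET total = 5): total 7 -> 5
Final: total = 5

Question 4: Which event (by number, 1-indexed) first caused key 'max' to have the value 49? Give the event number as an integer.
Answer: 1

Derivation:
Looking for first event where max becomes 49:
  event 1: max (absent) -> 49  <-- first match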